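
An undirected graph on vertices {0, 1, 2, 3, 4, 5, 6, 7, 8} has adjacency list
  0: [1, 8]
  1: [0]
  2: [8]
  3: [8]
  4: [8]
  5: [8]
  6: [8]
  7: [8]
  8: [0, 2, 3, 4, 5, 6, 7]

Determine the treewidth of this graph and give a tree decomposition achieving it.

The largest bag has 2 vertices, giving width 1; this decomposition certifies tw(G) ≤ 1. Any graph with an edge has treewidth ≥ 1, and G has the edge 8–6. Therefore the treewidth is 1.

Treewidth 1.
One such decomposition:
Bags: B1 = {6, 8}  B2 = {0, 8}  B3 = {3, 8}  B4 = {7, 8}  B5 = {2, 8}  B6 = {4, 8}  B7 = {5, 8}  B8 = {0, 1}
Tree: B1–B2, B1–B3, B1–B4, B4–B5, B1–B6, B5–B7, B2–B8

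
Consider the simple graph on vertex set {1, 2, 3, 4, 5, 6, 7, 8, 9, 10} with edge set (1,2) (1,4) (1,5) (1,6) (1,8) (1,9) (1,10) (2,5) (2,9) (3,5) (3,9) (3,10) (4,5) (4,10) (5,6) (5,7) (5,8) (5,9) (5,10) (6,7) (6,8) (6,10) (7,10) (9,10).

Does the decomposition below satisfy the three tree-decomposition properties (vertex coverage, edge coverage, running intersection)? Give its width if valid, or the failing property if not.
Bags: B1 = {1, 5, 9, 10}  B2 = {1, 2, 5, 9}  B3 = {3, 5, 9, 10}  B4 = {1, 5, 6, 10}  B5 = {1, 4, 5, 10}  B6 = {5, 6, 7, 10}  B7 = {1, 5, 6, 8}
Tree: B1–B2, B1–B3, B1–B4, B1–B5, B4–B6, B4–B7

Every vertex of G appears in some bag (union = {1, 2, 3, 4, 5, 6, 7, 8, 9, 10}); every edge is covered by a bag; and for each vertex v the set of bags containing v is connected in the bag tree. The decomposition is therefore valid. The largest bag has 4 vertices, so the width is 3.

Yes; width 3.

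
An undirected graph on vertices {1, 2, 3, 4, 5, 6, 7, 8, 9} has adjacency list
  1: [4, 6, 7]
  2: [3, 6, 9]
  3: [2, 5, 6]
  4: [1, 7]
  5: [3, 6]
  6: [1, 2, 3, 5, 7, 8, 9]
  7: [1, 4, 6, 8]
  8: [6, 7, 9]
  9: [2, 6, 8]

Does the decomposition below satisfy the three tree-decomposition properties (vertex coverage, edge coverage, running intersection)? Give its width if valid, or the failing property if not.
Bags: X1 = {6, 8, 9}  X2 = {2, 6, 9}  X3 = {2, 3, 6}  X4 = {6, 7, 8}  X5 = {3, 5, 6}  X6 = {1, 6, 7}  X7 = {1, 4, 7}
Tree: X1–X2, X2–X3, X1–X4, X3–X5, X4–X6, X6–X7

Yes; width 2.

Checking the three conditions: (i) the bags cover all of {1, 2, 3, 4, 5, 6, 7, 8, 9}; (ii) for each edge, some bag contains both endpoints; (iii) the bags containing any fixed vertex form a subtree. All hold, so the decomposition is valid with width 3 − 1 = 2.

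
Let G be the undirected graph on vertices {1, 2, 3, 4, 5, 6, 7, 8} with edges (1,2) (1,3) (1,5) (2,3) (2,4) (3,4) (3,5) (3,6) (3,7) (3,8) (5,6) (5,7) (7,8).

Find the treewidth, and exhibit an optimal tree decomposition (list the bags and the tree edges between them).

The largest bag has 3 vertices, giving width 2; this decomposition certifies tw(G) ≤ 2. On the other hand G contains the 3-clique {3, 7, 8}. A clique must lie in a single bag of any decomposition, so no decomposition can have width below 2. The upper and lower bounds meet at 2, so that is the treewidth.

Treewidth 2.
Bags: B1 = {3, 5, 7}  B2 = {1, 3, 5}  B3 = {3, 7, 8}  B4 = {1, 2, 3}  B5 = {2, 3, 4}  B6 = {3, 5, 6}
Tree: B1–B2, B1–B3, B2–B4, B4–B5, B1–B6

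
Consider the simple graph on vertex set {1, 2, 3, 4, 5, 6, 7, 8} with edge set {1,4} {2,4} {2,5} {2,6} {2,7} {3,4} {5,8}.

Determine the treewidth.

A width-1 tree decomposition is:
Bags: B1 = {2, 4}  B2 = {2, 7}  B3 = {2, 5}  B4 = {3, 4}  B5 = {1, 4}  B6 = {5, 8}  B7 = {2, 6}
Tree: B1–B2, B1–B3, B1–B4, B1–B5, B3–B6, B3–B7
Every bag has size at most 2, so the width is 2 − 1 = 1 and tw(G) ≤ 1. G has an edge, so its treewidth is at least 1. Hence tw(G) = 1 exactly.

1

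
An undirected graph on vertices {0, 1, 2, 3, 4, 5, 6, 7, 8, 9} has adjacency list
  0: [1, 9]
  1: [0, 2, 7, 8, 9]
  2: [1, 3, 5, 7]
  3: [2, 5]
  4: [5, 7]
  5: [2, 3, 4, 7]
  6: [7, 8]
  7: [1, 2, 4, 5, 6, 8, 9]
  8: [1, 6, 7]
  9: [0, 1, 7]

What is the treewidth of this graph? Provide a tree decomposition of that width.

Treewidth 2.
One optimal decomposition is:
Bags: B1 = {2, 3, 5}  B2 = {2, 5, 7}  B3 = {1, 2, 7}  B4 = {4, 5, 7}  B5 = {1, 7, 9}  B6 = {0, 1, 9}  B7 = {1, 7, 8}  B8 = {6, 7, 8}
Tree: B1–B2, B2–B3, B2–B4, B3–B5, B5–B6, B3–B7, B7–B8

Every bag has size at most 3, so the width is 3 − 1 = 2 and tw(G) ≤ 2. For the lower bound, the 3 vertices {0, 1, 9} are pairwise adjacent, and any tree decomposition puts a clique entirely inside one bag — forcing width ≥ 2. Therefore the treewidth is 2.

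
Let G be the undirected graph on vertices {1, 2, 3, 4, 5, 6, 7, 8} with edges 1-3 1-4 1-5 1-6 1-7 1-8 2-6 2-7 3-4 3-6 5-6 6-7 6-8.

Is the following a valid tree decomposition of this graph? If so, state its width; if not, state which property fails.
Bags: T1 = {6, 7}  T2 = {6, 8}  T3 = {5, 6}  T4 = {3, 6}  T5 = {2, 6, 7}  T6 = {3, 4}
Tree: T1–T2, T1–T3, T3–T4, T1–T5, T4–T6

No — vertex 1 appears in no bag.

A tree decomposition must satisfy three properties: every vertex lies in some bag; for every edge, both endpoints lie together in some bag; and for every vertex, the bags containing it form a connected subtree. Here vertex 1 appears in no bag, so the decomposition is invalid.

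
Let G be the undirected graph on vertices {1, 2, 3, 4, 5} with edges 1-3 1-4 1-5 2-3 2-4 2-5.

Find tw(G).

A width-2 tree decomposition is:
Bags: B1 = {1, 2, 3}  B2 = {1, 2, 4}  B3 = {1, 2, 5}
Tree: B1–B2, B2–B3
The largest bag has 3 vertices, giving width 2; this decomposition certifies tw(G) ≤ 2. For the lower bound, G contains the cycle 1–3–2–4–1, so G is not a forest; only forests have treewidth ≤ 1, hence tw(G) ≥ 2. Hence tw(G) = 2 exactly.

2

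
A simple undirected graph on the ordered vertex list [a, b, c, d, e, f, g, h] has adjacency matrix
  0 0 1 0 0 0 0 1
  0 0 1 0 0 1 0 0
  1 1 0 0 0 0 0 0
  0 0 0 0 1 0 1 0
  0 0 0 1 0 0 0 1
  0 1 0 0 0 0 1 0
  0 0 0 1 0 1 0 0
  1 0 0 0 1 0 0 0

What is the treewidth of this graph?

2

A width-2 tree decomposition is:
Bags: B1 = {b, f, g}  B2 = {b, d, g}  B3 = {b, d, e}  B4 = {b, e, h}  B5 = {a, b, h}  B6 = {a, b, c}
Tree: B1–B2, B2–B3, B3–B4, B4–B5, B5–B6
Every bag has size at most 3, so the width is 3 − 1 = 2 and tw(G) ≤ 2. The edges b–f–g–d–e–h–a–c–b form a cycle, so G is not a tree and its treewidth is at least 2. Combining the bounds, tw(G) = 2.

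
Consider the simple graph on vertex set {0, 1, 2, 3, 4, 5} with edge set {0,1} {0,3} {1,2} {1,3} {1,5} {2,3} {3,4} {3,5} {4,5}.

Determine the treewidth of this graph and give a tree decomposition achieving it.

The largest bag has 3 vertices, giving width 2; this decomposition certifies tw(G) ≤ 2. For the lower bound, the 3 vertices {0, 1, 3} are pairwise adjacent, and any tree decomposition puts a clique entirely inside one bag — forcing width ≥ 2. Therefore the treewidth is 2.

Treewidth 2.
One optimal decomposition is:
Bags: B1 = {3, 4, 5}  B2 = {1, 3, 5}  B3 = {1, 2, 3}  B4 = {0, 1, 3}
Tree: B1–B2, B2–B3, B3–B4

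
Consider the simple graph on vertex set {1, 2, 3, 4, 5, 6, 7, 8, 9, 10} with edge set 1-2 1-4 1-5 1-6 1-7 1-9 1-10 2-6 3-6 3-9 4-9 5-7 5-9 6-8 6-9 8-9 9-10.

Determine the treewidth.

A width-2 tree decomposition is:
Bags: B1 = {1, 6, 9}  B2 = {1, 9, 10}  B3 = {1, 4, 9}  B4 = {1, 5, 9}  B5 = {6, 8, 9}  B6 = {3, 6, 9}  B7 = {1, 2, 6}  B8 = {1, 5, 7}
Tree: B1–B2, B2–B3, B3–B4, B1–B5, B1–B6, B1–B7, B4–B8
The largest bag has 3 vertices, giving width 2; this decomposition certifies tw(G) ≤ 2. On the other hand G contains the 3-clique {6, 8, 9}. A clique must lie in a single bag of any decomposition, so no decomposition can have width below 2. Combining the bounds, tw(G) = 2.

2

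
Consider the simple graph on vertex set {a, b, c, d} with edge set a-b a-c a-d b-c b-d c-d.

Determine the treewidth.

A width-3 tree decomposition is:
Bags: B1 = {a, b, c, d}
Tree: (single bag)
With just one bag of size 4, the width is 4 − 1 = 3, so tw(G) ≤ 3. On the other hand G contains the 4-clique {a, b, c, d}. A clique must lie in a single bag of any decomposition, so no decomposition can have width below 3. The upper and lower bounds meet at 3, so that is the treewidth.

3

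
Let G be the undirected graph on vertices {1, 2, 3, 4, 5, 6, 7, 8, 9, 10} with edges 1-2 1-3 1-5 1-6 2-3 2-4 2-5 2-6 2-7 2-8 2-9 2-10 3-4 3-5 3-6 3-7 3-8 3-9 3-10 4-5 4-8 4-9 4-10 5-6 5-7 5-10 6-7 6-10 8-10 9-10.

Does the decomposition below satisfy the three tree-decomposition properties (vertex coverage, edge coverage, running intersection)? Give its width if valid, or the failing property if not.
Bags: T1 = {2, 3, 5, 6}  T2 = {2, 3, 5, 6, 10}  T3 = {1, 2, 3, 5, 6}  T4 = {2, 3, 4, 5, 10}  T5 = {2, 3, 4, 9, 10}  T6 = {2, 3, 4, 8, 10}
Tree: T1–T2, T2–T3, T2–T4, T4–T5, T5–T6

No — vertex 7 appears in no bag.

A tree decomposition must satisfy three properties: every vertex lies in some bag; for every edge, both endpoints lie together in some bag; and for every vertex, the bags containing it form a connected subtree. Here vertex 7 appears in no bag, so the decomposition is invalid.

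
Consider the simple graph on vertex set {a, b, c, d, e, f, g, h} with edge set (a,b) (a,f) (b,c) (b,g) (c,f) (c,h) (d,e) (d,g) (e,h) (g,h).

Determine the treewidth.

A width-2 tree decomposition is:
Bags: B1 = {d, e, h}  B2 = {d, g, h}  B3 = {c, g, h}  B4 = {b, c, g}  B5 = {b, c, f}  B6 = {a, b, f}
Tree: B1–B2, B2–B3, B3–B4, B4–B5, B5–B6
Each bag holds 3 vertices, so the decomposition has width 2, which upper-bounds the treewidth. The edges e–d–g–h–e form a cycle, so G is not a tree and its treewidth is at least 2. Hence tw(G) = 2 exactly.

2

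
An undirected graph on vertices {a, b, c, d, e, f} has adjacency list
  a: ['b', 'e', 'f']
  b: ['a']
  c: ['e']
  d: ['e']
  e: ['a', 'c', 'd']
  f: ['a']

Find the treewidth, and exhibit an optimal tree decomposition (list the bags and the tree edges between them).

Treewidth 1.
Bags: B1 = {a, b}  B2 = {a, e}  B3 = {a, f}  B4 = {d, e}  B5 = {c, e}
Tree: B1–B2, B2–B3, B2–B4, B4–B5

Each bag holds 2 vertices, so the decomposition has width 1, which upper-bounds the treewidth. Since G has at least one edge (e.g. b–a), it is not an edgeless graph, so tw(G) ≥ 1. Therefore the treewidth is 1.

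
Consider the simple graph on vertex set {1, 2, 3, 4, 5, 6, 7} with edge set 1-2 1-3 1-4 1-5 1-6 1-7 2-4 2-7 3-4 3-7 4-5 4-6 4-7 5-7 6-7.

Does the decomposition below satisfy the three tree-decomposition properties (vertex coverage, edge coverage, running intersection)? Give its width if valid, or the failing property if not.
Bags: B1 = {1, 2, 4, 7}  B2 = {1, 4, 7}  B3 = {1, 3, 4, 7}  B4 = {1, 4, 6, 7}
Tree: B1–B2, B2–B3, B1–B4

A tree decomposition must satisfy three properties: every vertex lies in some bag; for every edge, both endpoints lie together in some bag; and for every vertex, the bags containing it form a connected subtree. Here vertex 5 appears in no bag, so the decomposition is invalid.

No — vertex 5 appears in no bag.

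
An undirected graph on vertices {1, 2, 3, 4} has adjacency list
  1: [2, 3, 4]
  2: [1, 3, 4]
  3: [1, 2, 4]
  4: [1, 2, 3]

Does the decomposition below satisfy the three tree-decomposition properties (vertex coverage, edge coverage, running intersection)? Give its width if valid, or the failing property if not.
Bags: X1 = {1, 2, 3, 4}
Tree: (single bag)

Checking the three conditions: (i) the bags cover all of {1, 2, 3, 4}; (ii) for each edge, some bag contains both endpoints; (iii) the bags containing any fixed vertex form a subtree. All hold, so the decomposition is valid with width 4 − 1 = 3.

Yes; width 3.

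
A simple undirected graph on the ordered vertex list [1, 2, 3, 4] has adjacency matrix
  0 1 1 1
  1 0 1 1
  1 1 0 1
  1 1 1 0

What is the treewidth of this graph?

A width-3 tree decomposition is:
Bags: B1 = {1, 2, 3, 4}
Tree: (single bag)
With just one bag of size 4, the width is 4 − 1 = 3, so tw(G) ≤ 3. Conversely, {1, 2, 3, 4} is a clique of size 4, and the vertices of any clique must share a bag in every tree decomposition; so some bag has ≥ 4 vertices and tw(G) ≥ 3. Therefore the treewidth is 3.

3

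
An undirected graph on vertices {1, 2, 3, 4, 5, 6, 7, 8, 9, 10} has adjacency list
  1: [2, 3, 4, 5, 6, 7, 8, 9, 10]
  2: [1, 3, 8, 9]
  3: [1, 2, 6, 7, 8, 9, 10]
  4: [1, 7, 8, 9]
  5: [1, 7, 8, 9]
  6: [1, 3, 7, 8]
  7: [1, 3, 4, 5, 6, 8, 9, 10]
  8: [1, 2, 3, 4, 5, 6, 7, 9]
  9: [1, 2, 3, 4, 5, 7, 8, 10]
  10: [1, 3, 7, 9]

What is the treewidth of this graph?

A width-4 tree decomposition is:
Bags: B1 = {1, 3, 7, 8, 9}  B2 = {1, 3, 6, 7, 8}  B3 = {1, 2, 3, 8, 9}  B4 = {1, 3, 7, 9, 10}  B5 = {1, 4, 7, 8, 9}  B6 = {1, 5, 7, 8, 9}
Tree: B1–B2, B1–B3, B1–B4, B1–B5, B1–B6
The largest bag has 5 vertices, giving width 4; this decomposition certifies tw(G) ≤ 4. For the lower bound, the 5 vertices {1, 2, 3, 8, 9} are pairwise adjacent, and any tree decomposition puts a clique entirely inside one bag — forcing width ≥ 4. The upper and lower bounds meet at 4, so that is the treewidth.

4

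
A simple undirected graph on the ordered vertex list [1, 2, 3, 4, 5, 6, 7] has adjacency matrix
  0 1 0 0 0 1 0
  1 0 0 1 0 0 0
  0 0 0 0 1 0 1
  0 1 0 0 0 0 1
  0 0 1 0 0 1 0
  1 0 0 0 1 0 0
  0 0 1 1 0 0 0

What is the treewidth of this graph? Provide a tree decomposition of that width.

Treewidth 2.
One such decomposition:
Bags: B1 = {1, 2, 6}  B2 = {2, 5, 6}  B3 = {2, 3, 5}  B4 = {2, 3, 7}  B5 = {2, 4, 7}
Tree: B1–B2, B2–B3, B3–B4, B4–B5

The largest bag has 3 vertices, giving width 2; this decomposition certifies tw(G) ≤ 2. The edges 2–1–6–5–3–7–4–2 form a cycle, so G is not a tree and its treewidth is at least 2. Combining the bounds, tw(G) = 2.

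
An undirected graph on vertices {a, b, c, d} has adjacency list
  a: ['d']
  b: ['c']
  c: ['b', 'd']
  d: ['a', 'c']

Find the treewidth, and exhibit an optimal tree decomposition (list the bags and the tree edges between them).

Treewidth 1.
One optimal decomposition is:
Bags: B1 = {b, c}  B2 = {c, d}  B3 = {a, d}
Tree: B1–B2, B2–B3

Each bag holds 2 vertices, so the decomposition has width 1, which upper-bounds the treewidth. Since G has at least one edge (e.g. b–c), it is not an edgeless graph, so tw(G) ≥ 1. Hence tw(G) = 1 exactly.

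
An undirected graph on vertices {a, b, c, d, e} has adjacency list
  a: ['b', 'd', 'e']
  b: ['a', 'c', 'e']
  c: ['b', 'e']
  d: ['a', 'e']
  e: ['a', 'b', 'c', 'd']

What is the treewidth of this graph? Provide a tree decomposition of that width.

Treewidth 2.
One optimal decomposition is:
Bags: B1 = {a, d, e}  B2 = {a, b, e}  B3 = {b, c, e}
Tree: B1–B2, B2–B3

Every bag has size at most 3, so the width is 3 − 1 = 2 and tw(G) ≤ 2. For the lower bound, the 3 vertices {b, c, e} are pairwise adjacent, and any tree decomposition puts a clique entirely inside one bag — forcing width ≥ 2. Combining the bounds, tw(G) = 2.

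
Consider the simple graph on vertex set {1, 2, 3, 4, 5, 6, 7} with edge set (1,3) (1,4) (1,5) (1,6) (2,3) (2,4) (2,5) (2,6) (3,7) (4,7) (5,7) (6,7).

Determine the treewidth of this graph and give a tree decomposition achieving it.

Each bag holds 4 vertices, so the decomposition has width 3, which upper-bounds the treewidth. For the lower bound: the 4 vertex sets {2,4}, {1,5}, {7}, {6} are disjoint, each induces a connected subgraph, and every pair is joined by at least one edge of G. Contracting each set to a single vertex therefore yields K_{4} as a minor, and since treewidth is minor-monotone, tw(G) ≥ tw(K_{4}) = 3. Combining the bounds, tw(G) = 3.

Treewidth 3.
Bags: B1 = {1, 2, 4, 7}  B2 = {1, 2, 5, 7}  B3 = {1, 2, 6, 7}  B4 = {1, 2, 3, 7}
Tree: B1–B2, B2–B3, B3–B4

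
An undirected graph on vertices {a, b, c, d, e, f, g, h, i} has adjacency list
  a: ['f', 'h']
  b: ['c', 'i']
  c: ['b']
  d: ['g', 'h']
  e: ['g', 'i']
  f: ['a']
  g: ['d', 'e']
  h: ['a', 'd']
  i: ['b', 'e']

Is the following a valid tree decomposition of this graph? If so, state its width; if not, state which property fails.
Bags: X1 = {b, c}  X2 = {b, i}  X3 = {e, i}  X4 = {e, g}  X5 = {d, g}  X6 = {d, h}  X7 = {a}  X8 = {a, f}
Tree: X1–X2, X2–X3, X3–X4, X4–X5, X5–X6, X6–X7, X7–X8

No — edge (h,a) lies in no bag.

A tree decomposition must satisfy three properties: every vertex lies in some bag; for every edge, both endpoints lie together in some bag; and for every vertex, the bags containing it form a connected subtree. Here edge (h,a) lies in no bag, so the decomposition is invalid.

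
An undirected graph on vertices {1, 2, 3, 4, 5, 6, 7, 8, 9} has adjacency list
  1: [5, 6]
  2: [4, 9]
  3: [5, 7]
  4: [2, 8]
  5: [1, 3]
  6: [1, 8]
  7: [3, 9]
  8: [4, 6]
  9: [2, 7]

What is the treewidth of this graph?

A width-2 tree decomposition is:
Bags: B1 = {1, 5, 6}  B2 = {5, 6, 8}  B3 = {4, 5, 8}  B4 = {2, 4, 5}  B5 = {2, 5, 9}  B6 = {5, 7, 9}  B7 = {3, 5, 7}
Tree: B1–B2, B2–B3, B3–B4, B4–B5, B5–B6, B6–B7
Every bag has size at most 3, so the width is 3 − 1 = 2 and tw(G) ≤ 2. For the lower bound, G contains the cycle 5–1–6–8–4–2–9–7–3–5, so G is not a forest; only forests have treewidth ≤ 1, hence tw(G) ≥ 2. Combining the bounds, tw(G) = 2.

2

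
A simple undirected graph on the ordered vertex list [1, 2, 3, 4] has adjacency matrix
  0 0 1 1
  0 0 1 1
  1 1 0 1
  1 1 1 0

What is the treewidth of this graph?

2

A width-2 tree decomposition is:
Bags: B1 = {1, 3, 4}  B2 = {2, 3, 4}
Tree: B1–B2
Every bag has size at most 3, so the width is 3 − 1 = 2 and tw(G) ≤ 2. For the lower bound, the 3 vertices {1, 3, 4} are pairwise adjacent, and any tree decomposition puts a clique entirely inside one bag — forcing width ≥ 2. The upper and lower bounds meet at 2, so that is the treewidth.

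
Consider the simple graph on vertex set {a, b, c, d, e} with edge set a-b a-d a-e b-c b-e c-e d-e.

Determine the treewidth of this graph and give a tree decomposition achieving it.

Treewidth 2.
Bags: B1 = {a, d, e}  B2 = {a, b, e}  B3 = {b, c, e}
Tree: B1–B2, B2–B3

Every bag has size at most 3, so the width is 3 − 1 = 2 and tw(G) ≤ 2. For the lower bound, the 3 vertices {b, c, e} are pairwise adjacent, and any tree decomposition puts a clique entirely inside one bag — forcing width ≥ 2. Hence tw(G) = 2 exactly.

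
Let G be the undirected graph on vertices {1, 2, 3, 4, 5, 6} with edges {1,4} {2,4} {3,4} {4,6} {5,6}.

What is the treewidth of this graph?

1

A width-1 tree decomposition is:
Bags: B1 = {3, 4}  B2 = {1, 4}  B3 = {4, 6}  B4 = {2, 4}  B5 = {5, 6}
Tree: B1–B2, B1–B3, B1–B4, B3–B5
Each bag holds 2 vertices, so the decomposition has width 1, which upper-bounds the treewidth. Any graph with an edge has treewidth ≥ 1, and G has the edge 3–4. Therefore the treewidth is 1.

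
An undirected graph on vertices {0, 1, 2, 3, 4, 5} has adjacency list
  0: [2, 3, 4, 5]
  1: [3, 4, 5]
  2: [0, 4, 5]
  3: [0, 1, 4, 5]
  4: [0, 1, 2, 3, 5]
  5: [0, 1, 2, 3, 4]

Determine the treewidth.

A width-3 tree decomposition is:
Bags: B1 = {0, 3, 4, 5}  B2 = {1, 3, 4, 5}  B3 = {0, 2, 4, 5}
Tree: B1–B2, B1–B3
Each bag holds 4 vertices, so the decomposition has width 3, which upper-bounds the treewidth. For the lower bound, the 4 vertices {0, 2, 4, 5} are pairwise adjacent, and any tree decomposition puts a clique entirely inside one bag — forcing width ≥ 3. Hence tw(G) = 3 exactly.

3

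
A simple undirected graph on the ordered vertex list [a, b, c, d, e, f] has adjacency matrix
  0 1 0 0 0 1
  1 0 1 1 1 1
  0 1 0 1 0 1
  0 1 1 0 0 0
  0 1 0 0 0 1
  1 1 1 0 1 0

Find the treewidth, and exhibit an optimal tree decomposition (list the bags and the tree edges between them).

Treewidth 2.
One such decomposition:
Bags: B1 = {b, c, d}  B2 = {b, c, f}  B3 = {b, e, f}  B4 = {a, b, f}
Tree: B1–B2, B2–B3, B3–B4

Every bag has size at most 3, so the width is 3 − 1 = 2 and tw(G) ≤ 2. On the other hand G contains the 3-clique {b, c, d}. A clique must lie in a single bag of any decomposition, so no decomposition can have width below 2. Hence tw(G) = 2 exactly.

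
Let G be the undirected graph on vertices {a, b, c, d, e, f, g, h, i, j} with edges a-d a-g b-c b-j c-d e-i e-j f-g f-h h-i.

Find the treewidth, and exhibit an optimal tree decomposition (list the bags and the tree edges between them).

Treewidth 2.
One optimal decomposition is:
Bags: B1 = {b, c, j}  B2 = {c, d, j}  B3 = {a, d, j}  B4 = {a, g, j}  B5 = {f, g, j}  B6 = {f, h, j}  B7 = {h, i, j}  B8 = {e, i, j}
Tree: B1–B2, B2–B3, B3–B4, B4–B5, B5–B6, B6–B7, B7–B8

Every bag has size at most 3, so the width is 3 − 1 = 2 and tw(G) ≤ 2. The edges j–b–c–d–a–g–f–h–i–e–j form a cycle, so G is not a tree and its treewidth is at least 2. Therefore the treewidth is 2.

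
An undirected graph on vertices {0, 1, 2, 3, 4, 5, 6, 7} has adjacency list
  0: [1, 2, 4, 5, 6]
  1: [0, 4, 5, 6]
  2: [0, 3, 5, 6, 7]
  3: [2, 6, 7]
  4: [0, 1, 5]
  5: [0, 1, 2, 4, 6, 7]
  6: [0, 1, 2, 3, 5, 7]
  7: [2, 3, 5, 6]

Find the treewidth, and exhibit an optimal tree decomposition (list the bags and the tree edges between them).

Treewidth 3.
One such decomposition:
Bags: B1 = {0, 1, 4, 5}  B2 = {0, 1, 5, 6}  B3 = {0, 2, 5, 6}  B4 = {2, 5, 6, 7}  B5 = {2, 3, 6, 7}
Tree: B1–B2, B2–B3, B3–B4, B4–B5

Every bag has size at most 4, so the width is 4 − 1 = 3 and tw(G) ≤ 3. For the lower bound, the 4 vertices {2, 3, 6, 7} are pairwise adjacent, and any tree decomposition puts a clique entirely inside one bag — forcing width ≥ 3. The upper and lower bounds meet at 3, so that is the treewidth.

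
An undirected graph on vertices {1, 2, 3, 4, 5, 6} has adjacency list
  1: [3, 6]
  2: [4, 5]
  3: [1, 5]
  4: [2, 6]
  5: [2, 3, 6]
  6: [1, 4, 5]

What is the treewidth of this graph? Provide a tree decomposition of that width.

Every bag has size at most 3, so the width is 3 − 1 = 2 and tw(G) ≤ 2. For the lower bound, G contains the cycle 4–2–5–6–4, so G is not a forest; only forests have treewidth ≤ 1, hence tw(G) ≥ 2. Hence tw(G) = 2 exactly.

Treewidth 2.
One optimal decomposition is:
Bags: B1 = {2, 4, 6}  B2 = {2, 5, 6}  B3 = {1, 5, 6}  B4 = {1, 3, 5}
Tree: B1–B2, B2–B3, B3–B4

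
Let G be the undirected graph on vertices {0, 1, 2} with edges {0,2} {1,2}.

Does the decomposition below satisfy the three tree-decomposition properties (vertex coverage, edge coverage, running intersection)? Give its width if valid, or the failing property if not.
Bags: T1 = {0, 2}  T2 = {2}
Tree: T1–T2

No — vertex 1 appears in no bag.

A tree decomposition must satisfy three properties: every vertex lies in some bag; for every edge, both endpoints lie together in some bag; and for every vertex, the bags containing it form a connected subtree. Here vertex 1 appears in no bag, so the decomposition is invalid.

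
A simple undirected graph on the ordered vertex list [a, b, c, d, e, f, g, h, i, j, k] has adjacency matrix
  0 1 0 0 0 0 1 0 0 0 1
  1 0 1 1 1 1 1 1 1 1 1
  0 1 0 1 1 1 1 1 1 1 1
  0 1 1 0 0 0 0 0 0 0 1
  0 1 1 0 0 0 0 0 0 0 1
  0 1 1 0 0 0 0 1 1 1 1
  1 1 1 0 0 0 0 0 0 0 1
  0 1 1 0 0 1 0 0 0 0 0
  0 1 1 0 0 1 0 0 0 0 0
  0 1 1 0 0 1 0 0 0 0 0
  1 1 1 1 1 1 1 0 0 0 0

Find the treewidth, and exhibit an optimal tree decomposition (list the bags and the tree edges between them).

Treewidth 3.
Bags: B1 = {b, c, d, k}  B2 = {b, c, f, k}  B3 = {b, c, f, j}  B4 = {b, c, f, h}  B5 = {b, c, e, k}  B6 = {b, c, g, k}  B7 = {b, c, f, i}  B8 = {a, b, g, k}
Tree: B1–B2, B2–B3, B2–B4, B1–B5, B2–B6, B4–B7, B6–B8

Each bag holds 4 vertices, so the decomposition has width 3, which upper-bounds the treewidth. Conversely, {b, c, d, k} is a clique of size 4, and the vertices of any clique must share a bag in every tree decomposition; so some bag has ≥ 4 vertices and tw(G) ≥ 3. The upper and lower bounds meet at 3, so that is the treewidth.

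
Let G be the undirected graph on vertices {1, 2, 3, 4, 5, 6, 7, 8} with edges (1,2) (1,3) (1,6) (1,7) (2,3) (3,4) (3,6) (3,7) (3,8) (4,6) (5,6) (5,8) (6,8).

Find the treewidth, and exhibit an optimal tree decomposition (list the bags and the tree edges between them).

Each bag holds 3 vertices, so the decomposition has width 2, which upper-bounds the treewidth. Conversely, {3, 6, 8} is a clique of size 3, and the vertices of any clique must share a bag in every tree decomposition; so some bag has ≥ 3 vertices and tw(G) ≥ 2. The upper and lower bounds meet at 2, so that is the treewidth.

Treewidth 2.
One optimal decomposition is:
Bags: B1 = {1, 3, 7}  B2 = {1, 3, 6}  B3 = {3, 6, 8}  B4 = {5, 6, 8}  B5 = {3, 4, 6}  B6 = {1, 2, 3}
Tree: B1–B2, B2–B3, B3–B4, B3–B5, B2–B6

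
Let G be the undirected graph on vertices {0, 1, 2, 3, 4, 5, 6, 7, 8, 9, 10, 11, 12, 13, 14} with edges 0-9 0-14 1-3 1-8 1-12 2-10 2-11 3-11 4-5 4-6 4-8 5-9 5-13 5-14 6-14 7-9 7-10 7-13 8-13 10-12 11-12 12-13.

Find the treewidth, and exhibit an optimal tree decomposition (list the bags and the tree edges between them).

Each bag holds 4 vertices, so the decomposition has width 3, which upper-bounds the treewidth. For the lower bound: the 4 vertex sets {0,6,14}, {4}, {5}, {7,8,9,13} are disjoint, each induces a connected subgraph, and every pair is joined by at least one edge of G. Contracting each set to a single vertex therefore yields K_{4} as a minor, and since treewidth is minor-monotone, tw(G) ≥ tw(K_{4}) = 3. Combining the bounds, tw(G) = 3.

Treewidth 3.
One optimal decomposition is:
Bags: B1 = {0, 4, 6, 14}  B2 = {0, 4, 5, 14}  B3 = {0, 4, 5, 9}  B4 = {4, 5, 8, 9}  B5 = {5, 8, 9, 13}  B6 = {7, 8, 9, 13}  B7 = {1, 7, 8, 13}  B8 = {1, 7, 12, 13}  B9 = {1, 7, 10, 12}  B10 = {1, 3, 10, 12}  B11 = {3, 10, 11, 12}  B12 = {2, 3, 10, 11}
Tree: B1–B2, B2–B3, B3–B4, B4–B5, B5–B6, B6–B7, B7–B8, B8–B9, B9–B10, B10–B11, B11–B12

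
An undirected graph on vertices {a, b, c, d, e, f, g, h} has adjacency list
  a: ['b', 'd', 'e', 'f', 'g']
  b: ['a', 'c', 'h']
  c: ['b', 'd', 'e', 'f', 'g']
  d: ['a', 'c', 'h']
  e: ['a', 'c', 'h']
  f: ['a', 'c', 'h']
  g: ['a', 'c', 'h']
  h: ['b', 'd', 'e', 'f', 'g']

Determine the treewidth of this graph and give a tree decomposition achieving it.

Treewidth 3.
Bags: B1 = {a, b, c, h}  B2 = {a, c, f, h}  B3 = {a, c, g, h}  B4 = {a, c, e, h}  B5 = {a, c, d, h}
Tree: B1–B2, B2–B3, B3–B4, B4–B5

The largest bag has 4 vertices, giving width 3; this decomposition certifies tw(G) ≤ 3. For the lower bound: the 4 vertex sets {a,b}, {f,h}, {c}, {g} are disjoint, each induces a connected subgraph, and every pair is joined by at least one edge of G. Contracting each set to a single vertex therefore yields K_{4} as a minor, and since treewidth is minor-monotone, tw(G) ≥ tw(K_{4}) = 3. Hence tw(G) = 3 exactly.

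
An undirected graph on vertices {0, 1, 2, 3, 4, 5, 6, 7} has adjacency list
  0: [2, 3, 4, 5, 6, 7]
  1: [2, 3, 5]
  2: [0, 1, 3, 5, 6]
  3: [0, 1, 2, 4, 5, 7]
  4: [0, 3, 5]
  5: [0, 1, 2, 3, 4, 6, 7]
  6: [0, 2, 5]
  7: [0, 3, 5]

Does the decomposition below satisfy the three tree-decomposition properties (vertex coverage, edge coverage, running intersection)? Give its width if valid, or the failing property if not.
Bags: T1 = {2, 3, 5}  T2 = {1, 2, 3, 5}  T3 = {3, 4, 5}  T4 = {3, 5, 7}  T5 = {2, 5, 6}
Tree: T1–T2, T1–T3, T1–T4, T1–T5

A tree decomposition must satisfy three properties: every vertex lies in some bag; for every edge, both endpoints lie together in some bag; and for every vertex, the bags containing it form a connected subtree. Here vertex 0 appears in no bag, so the decomposition is invalid.

No — vertex 0 appears in no bag.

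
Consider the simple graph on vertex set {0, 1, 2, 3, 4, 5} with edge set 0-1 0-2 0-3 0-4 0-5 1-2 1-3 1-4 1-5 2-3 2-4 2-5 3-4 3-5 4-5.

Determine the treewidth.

5

A width-5 tree decomposition is:
Bags: B1 = {0, 1, 2, 3, 4, 5}
Tree: (single bag)
A single bag containing all 6 vertices is trivially a valid decomposition of width 5. For the lower bound, the 6 vertices {0, 1, 2, 3, 4, 5} are pairwise adjacent, and any tree decomposition puts a clique entirely inside one bag — forcing width ≥ 5. Therefore the treewidth is 5.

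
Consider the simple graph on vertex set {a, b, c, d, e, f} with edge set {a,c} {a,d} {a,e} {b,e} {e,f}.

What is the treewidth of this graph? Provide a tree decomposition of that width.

Treewidth 1.
One optimal decomposition is:
Bags: B1 = {a, e}  B2 = {e, f}  B3 = {b, e}  B4 = {a, d}  B5 = {a, c}
Tree: B1–B2, B2–B3, B1–B4, B1–B5

Every bag has size at most 2, so the width is 2 − 1 = 1 and tw(G) ≤ 1. Since G has at least one edge (e.g. e–a), it is not an edgeless graph, so tw(G) ≥ 1. Hence tw(G) = 1 exactly.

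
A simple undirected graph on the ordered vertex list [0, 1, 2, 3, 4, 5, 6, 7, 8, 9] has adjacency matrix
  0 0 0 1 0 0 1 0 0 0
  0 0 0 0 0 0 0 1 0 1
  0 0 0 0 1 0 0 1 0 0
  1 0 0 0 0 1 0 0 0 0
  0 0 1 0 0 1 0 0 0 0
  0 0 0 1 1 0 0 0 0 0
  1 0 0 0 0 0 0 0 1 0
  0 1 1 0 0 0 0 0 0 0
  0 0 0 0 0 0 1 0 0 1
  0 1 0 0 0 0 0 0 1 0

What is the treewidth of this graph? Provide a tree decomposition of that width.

Each bag holds 3 vertices, so the decomposition has width 2, which upper-bounds the treewidth. The edges 8–6–0–3–5–4–2–7–1–9–8 form a cycle, so G is not a tree and its treewidth is at least 2. Hence tw(G) = 2 exactly.

Treewidth 2.
Bags: B1 = {0, 6, 8}  B2 = {0, 3, 8}  B3 = {3, 5, 8}  B4 = {4, 5, 8}  B5 = {2, 4, 8}  B6 = {2, 7, 8}  B7 = {1, 7, 8}  B8 = {1, 8, 9}
Tree: B1–B2, B2–B3, B3–B4, B4–B5, B5–B6, B6–B7, B7–B8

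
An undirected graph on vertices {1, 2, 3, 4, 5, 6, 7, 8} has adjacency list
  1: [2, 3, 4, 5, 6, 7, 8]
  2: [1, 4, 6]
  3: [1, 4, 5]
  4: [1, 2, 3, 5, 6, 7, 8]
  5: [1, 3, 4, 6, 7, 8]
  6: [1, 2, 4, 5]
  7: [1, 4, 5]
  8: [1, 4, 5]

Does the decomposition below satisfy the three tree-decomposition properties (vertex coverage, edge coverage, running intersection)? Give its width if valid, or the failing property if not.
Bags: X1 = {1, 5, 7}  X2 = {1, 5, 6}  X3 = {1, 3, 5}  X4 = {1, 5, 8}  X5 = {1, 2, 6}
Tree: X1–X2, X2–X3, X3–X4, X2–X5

A tree decomposition must satisfy three properties: every vertex lies in some bag; for every edge, both endpoints lie together in some bag; and for every vertex, the bags containing it form a connected subtree. Here vertex 4 appears in no bag, so the decomposition is invalid.

No — vertex 4 appears in no bag.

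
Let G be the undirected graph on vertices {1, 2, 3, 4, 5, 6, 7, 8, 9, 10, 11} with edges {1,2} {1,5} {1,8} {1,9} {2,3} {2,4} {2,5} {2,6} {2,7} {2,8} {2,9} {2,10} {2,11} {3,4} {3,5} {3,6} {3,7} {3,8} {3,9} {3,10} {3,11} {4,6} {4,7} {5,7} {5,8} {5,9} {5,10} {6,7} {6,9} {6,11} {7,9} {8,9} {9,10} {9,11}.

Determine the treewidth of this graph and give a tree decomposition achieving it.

Treewidth 4.
One such decomposition:
Bags: B1 = {2, 3, 5, 7, 9}  B2 = {2, 3, 6, 7, 9}  B3 = {2, 3, 6, 9, 11}  B4 = {2, 3, 5, 9, 10}  B5 = {2, 3, 4, 6, 7}  B6 = {2, 3, 5, 8, 9}  B7 = {1, 2, 5, 8, 9}
Tree: B1–B2, B2–B3, B1–B4, B2–B5, B4–B6, B6–B7

Every bag has size at most 5, so the width is 5 − 1 = 4 and tw(G) ≤ 4. On the other hand G contains the 5-clique {1, 2, 5, 8, 9}. A clique must lie in a single bag of any decomposition, so no decomposition can have width below 4. Hence tw(G) = 4 exactly.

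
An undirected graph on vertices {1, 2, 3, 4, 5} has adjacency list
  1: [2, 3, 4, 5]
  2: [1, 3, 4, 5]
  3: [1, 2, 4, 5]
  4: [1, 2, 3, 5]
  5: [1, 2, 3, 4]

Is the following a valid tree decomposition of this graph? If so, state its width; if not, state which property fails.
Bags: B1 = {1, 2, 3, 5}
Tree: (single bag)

No — vertex 4 appears in no bag.

A tree decomposition must satisfy three properties: every vertex lies in some bag; for every edge, both endpoints lie together in some bag; and for every vertex, the bags containing it form a connected subtree. Here vertex 4 appears in no bag, so the decomposition is invalid.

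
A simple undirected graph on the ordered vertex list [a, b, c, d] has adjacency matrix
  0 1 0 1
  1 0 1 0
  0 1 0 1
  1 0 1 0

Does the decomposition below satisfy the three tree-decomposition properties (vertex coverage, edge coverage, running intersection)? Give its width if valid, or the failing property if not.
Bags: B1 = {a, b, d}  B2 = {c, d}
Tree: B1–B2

No — edge (b,c) lies in no bag.

A tree decomposition must satisfy three properties: every vertex lies in some bag; for every edge, both endpoints lie together in some bag; and for every vertex, the bags containing it form a connected subtree. Here edge (b,c) lies in no bag, so the decomposition is invalid.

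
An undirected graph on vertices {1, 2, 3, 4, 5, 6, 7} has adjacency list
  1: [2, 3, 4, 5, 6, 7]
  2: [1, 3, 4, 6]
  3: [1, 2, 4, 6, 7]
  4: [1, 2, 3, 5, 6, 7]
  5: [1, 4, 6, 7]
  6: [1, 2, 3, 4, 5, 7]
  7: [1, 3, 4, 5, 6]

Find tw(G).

4

A width-4 tree decomposition is:
Bags: B1 = {1, 4, 5, 6, 7}  B2 = {1, 3, 4, 6, 7}  B3 = {1, 2, 3, 4, 6}
Tree: B1–B2, B2–B3
Each bag holds 5 vertices, so the decomposition has width 4, which upper-bounds the treewidth. For the lower bound, the 5 vertices {1, 2, 3, 4, 6} are pairwise adjacent, and any tree decomposition puts a clique entirely inside one bag — forcing width ≥ 4. Therefore the treewidth is 4.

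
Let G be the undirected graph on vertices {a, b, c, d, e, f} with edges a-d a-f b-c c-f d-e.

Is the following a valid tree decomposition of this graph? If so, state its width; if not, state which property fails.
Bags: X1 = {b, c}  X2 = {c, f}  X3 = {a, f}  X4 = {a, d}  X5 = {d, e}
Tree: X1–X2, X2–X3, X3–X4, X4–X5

Yes; width 1.

Vertex coverage: the bags together contain {a, b, c, d, e, f}, the full vertex set. Edge coverage: each edge of G has both endpoints in at least one bag. Running intersection: for every vertex, the bags containing it form a connected subtree. All three properties hold, so this is a valid tree decomposition of width max|bag| − 1 = 1, and hence tw(G) ≤ 1.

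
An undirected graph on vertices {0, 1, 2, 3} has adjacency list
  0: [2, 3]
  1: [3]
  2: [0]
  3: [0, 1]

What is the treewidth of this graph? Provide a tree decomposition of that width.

Treewidth 1.
Bags: B1 = {0, 3}  B2 = {0, 2}  B3 = {1, 3}
Tree: B1–B2, B1–B3

The largest bag has 2 vertices, giving width 1; this decomposition certifies tw(G) ≤ 1. Since G has at least one edge (e.g. 3–0), it is not an edgeless graph, so tw(G) ≥ 1. Combining the bounds, tw(G) = 1.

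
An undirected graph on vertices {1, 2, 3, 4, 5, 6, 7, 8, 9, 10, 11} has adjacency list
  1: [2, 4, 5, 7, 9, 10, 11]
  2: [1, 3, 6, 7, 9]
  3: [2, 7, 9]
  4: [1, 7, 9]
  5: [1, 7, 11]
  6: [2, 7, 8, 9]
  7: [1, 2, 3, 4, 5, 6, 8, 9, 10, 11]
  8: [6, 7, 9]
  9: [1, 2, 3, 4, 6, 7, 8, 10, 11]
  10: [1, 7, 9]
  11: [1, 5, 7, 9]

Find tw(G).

3

A width-3 tree decomposition is:
Bags: B1 = {1, 7, 9, 11}  B2 = {1, 2, 7, 9}  B3 = {1, 7, 9, 10}  B4 = {2, 6, 7, 9}  B5 = {2, 3, 7, 9}  B6 = {6, 7, 8, 9}  B7 = {1, 5, 7, 11}  B8 = {1, 4, 7, 9}
Tree: B1–B2, B1–B3, B2–B4, B4–B5, B4–B6, B1–B7, B3–B8
Every bag has size at most 4, so the width is 4 − 1 = 3 and tw(G) ≤ 3. On the other hand G contains the 4-clique {6, 7, 8, 9}. A clique must lie in a single bag of any decomposition, so no decomposition can have width below 3. Therefore the treewidth is 3.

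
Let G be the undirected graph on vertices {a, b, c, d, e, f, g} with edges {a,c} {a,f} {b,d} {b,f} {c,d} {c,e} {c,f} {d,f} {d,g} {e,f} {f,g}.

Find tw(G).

2

A width-2 tree decomposition is:
Bags: B1 = {d, f, g}  B2 = {c, d, f}  B3 = {b, d, f}  B4 = {a, c, f}  B5 = {c, e, f}
Tree: B1–B2, B2–B3, B2–B4, B4–B5
Every bag has size at most 3, so the width is 3 − 1 = 2 and tw(G) ≤ 2. Conversely, {d, f, g} is a clique of size 3, and the vertices of any clique must share a bag in every tree decomposition; so some bag has ≥ 3 vertices and tw(G) ≥ 2. Therefore the treewidth is 2.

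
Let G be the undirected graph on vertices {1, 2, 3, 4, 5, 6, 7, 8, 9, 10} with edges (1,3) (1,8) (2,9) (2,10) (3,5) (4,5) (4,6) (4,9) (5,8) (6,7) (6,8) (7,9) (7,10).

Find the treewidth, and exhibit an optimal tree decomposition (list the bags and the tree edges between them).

Each bag holds 3 vertices, so the decomposition has width 2, which upper-bounds the treewidth. For the lower bound, G contains the cycle 10–2–9–7–10, so G is not a forest; only forests have treewidth ≤ 1, hence tw(G) ≥ 2. The upper and lower bounds meet at 2, so that is the treewidth.

Treewidth 2.
One such decomposition:
Bags: B1 = {2, 7, 10}  B2 = {2, 7, 9}  B3 = {6, 7, 9}  B4 = {4, 6, 9}  B5 = {4, 6, 8}  B6 = {4, 5, 8}  B7 = {1, 5, 8}  B8 = {1, 3, 5}
Tree: B1–B2, B2–B3, B3–B4, B4–B5, B5–B6, B6–B7, B7–B8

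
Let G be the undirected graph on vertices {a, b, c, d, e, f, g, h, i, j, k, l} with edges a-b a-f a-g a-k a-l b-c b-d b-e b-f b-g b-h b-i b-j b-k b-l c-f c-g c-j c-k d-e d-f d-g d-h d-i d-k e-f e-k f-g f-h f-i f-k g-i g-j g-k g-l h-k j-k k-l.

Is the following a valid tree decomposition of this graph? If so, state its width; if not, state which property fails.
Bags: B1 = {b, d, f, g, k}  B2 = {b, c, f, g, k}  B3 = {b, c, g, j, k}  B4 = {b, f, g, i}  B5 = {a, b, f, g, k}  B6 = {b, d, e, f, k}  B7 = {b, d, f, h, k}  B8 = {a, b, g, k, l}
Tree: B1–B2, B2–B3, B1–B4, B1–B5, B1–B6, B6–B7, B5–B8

No — edge (d,i) lies in no bag.

A tree decomposition must satisfy three properties: every vertex lies in some bag; for every edge, both endpoints lie together in some bag; and for every vertex, the bags containing it form a connected subtree. Here edge (d,i) lies in no bag, so the decomposition is invalid.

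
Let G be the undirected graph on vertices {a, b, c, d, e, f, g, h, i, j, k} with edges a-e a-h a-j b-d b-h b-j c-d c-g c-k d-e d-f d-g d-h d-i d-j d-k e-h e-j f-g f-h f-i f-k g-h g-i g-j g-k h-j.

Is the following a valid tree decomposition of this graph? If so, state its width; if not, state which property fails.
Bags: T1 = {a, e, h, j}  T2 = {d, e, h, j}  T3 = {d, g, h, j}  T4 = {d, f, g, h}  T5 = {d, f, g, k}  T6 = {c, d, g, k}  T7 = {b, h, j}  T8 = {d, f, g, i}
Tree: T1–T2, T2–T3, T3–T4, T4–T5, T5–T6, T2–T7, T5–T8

No — edge (d,b) lies in no bag.

A tree decomposition must satisfy three properties: every vertex lies in some bag; for every edge, both endpoints lie together in some bag; and for every vertex, the bags containing it form a connected subtree. Here edge (d,b) lies in no bag, so the decomposition is invalid.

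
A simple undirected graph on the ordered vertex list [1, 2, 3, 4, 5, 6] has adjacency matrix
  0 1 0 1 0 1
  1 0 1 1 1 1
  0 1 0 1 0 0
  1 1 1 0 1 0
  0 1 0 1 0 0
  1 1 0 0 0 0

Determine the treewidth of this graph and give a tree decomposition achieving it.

Every bag has size at most 3, so the width is 3 − 1 = 2 and tw(G) ≤ 2. On the other hand G contains the 3-clique {1, 2, 4}. A clique must lie in a single bag of any decomposition, so no decomposition can have width below 2. The upper and lower bounds meet at 2, so that is the treewidth.

Treewidth 2.
One such decomposition:
Bags: B1 = {1, 2, 4}  B2 = {1, 2, 6}  B3 = {2, 3, 4}  B4 = {2, 4, 5}
Tree: B1–B2, B1–B3, B1–B4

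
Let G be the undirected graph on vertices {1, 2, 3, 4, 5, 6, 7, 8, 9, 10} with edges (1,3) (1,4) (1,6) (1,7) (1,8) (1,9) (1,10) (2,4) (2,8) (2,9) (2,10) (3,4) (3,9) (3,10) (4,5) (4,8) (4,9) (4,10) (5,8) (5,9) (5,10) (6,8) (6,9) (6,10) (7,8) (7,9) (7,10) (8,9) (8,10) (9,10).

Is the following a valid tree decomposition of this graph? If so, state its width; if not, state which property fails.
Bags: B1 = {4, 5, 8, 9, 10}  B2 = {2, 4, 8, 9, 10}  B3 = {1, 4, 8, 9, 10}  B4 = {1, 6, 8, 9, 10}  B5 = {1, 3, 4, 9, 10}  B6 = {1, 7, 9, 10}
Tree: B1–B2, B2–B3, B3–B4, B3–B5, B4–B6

A tree decomposition must satisfy three properties: every vertex lies in some bag; for every edge, both endpoints lie together in some bag; and for every vertex, the bags containing it form a connected subtree. Here edge (8,7) lies in no bag, so the decomposition is invalid.

No — edge (8,7) lies in no bag.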